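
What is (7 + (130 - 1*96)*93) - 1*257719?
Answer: -254550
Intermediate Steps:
(7 + (130 - 1*96)*93) - 1*257719 = (7 + (130 - 96)*93) - 257719 = (7 + 34*93) - 257719 = (7 + 3162) - 257719 = 3169 - 257719 = -254550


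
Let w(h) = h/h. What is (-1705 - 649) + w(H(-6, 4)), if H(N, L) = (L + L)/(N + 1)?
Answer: -2353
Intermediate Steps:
H(N, L) = 2*L/(1 + N) (H(N, L) = (2*L)/(1 + N) = 2*L/(1 + N))
w(h) = 1
(-1705 - 649) + w(H(-6, 4)) = (-1705 - 649) + 1 = -2354 + 1 = -2353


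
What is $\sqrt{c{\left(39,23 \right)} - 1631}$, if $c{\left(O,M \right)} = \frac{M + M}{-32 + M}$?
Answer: $\frac{5 i \sqrt{589}}{3} \approx 40.449 i$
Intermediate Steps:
$c{\left(O,M \right)} = \frac{2 M}{-32 + M}$
$\sqrt{c{\left(39,23 \right)} - 1631} = \sqrt{2 \cdot 23 \frac{1}{-32 + 23} - 1631} = \sqrt{2 \cdot 23 \frac{1}{-9} - 1631} = \sqrt{2 \cdot 23 \left(- \frac{1}{9}\right) - 1631} = \sqrt{- \frac{46}{9} - 1631} = \sqrt{- \frac{14725}{9}} = \frac{5 i \sqrt{589}}{3}$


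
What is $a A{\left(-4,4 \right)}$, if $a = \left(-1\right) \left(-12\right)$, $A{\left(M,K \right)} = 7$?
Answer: $84$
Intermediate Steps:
$a = 12$
$a A{\left(-4,4 \right)} = 12 \cdot 7 = 84$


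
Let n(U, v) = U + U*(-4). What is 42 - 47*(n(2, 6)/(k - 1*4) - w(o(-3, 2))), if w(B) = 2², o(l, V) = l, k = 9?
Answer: 1432/5 ≈ 286.40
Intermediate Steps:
n(U, v) = -3*U (n(U, v) = U - 4*U = -3*U)
w(B) = 4
42 - 47*(n(2, 6)/(k - 1*4) - w(o(-3, 2))) = 42 - 47*((-3*2)/(9 - 1*4) - 1*4) = 42 - 47*(-6/(9 - 4) - 4) = 42 - 47*(-6/5 - 4) = 42 - 47*(-26/5) = 42 + 1222/5 = 1432/5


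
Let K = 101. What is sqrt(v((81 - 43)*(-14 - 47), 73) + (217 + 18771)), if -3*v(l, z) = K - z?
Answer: 2*sqrt(42702)/3 ≈ 137.76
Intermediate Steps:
v(l, z) = -101/3 + z/3 (v(l, z) = -(101 - z)/3 = -101/3 + z/3)
sqrt(v((81 - 43)*(-14 - 47), 73) + (217 + 18771)) = sqrt((-101/3 + (1/3)*73) + (217 + 18771)) = sqrt((-101/3 + 73/3) + 18988) = sqrt(-28/3 + 18988) = sqrt(56936/3) = 2*sqrt(42702)/3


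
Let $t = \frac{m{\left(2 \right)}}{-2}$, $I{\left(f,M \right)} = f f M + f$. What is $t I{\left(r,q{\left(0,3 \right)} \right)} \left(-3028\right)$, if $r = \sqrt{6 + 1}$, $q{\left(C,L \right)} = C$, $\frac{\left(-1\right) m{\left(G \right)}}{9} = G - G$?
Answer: $0$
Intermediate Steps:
$m{\left(G \right)} = 0$ ($m{\left(G \right)} = - 9 \left(G - G\right) = \left(-9\right) 0 = 0$)
$r = \sqrt{7} \approx 2.6458$
$I{\left(f,M \right)} = f + M f^{2}$ ($I{\left(f,M \right)} = f^{2} M + f = M f^{2} + f = f + M f^{2}$)
$t = 0$ ($t = \frac{0}{-2} = 0 \left(- \frac{1}{2}\right) = 0$)
$t I{\left(r,q{\left(0,3 \right)} \right)} \left(-3028\right) = 0 \sqrt{7} \left(1 + 0 \sqrt{7}\right) \left(-3028\right) = 0 \sqrt{7} \left(1 + 0\right) \left(-3028\right) = 0 \sqrt{7} \cdot 1 \left(-3028\right) = 0 \sqrt{7} \left(-3028\right) = 0 \left(- 3028 \sqrt{7}\right) = 0$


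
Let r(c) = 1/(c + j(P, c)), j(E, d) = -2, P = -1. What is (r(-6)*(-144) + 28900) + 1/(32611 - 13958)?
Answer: 539407455/18653 ≈ 28918.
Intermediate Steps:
r(c) = 1/(-2 + c) (r(c) = 1/(c - 2) = 1/(-2 + c))
(r(-6)*(-144) + 28900) + 1/(32611 - 13958) = (-144/(-2 - 6) + 28900) + 1/(32611 - 13958) = (-144/(-8) + 28900) + 1/18653 = (-⅛*(-144) + 28900) + 1/18653 = (18 + 28900) + 1/18653 = 28918 + 1/18653 = 539407455/18653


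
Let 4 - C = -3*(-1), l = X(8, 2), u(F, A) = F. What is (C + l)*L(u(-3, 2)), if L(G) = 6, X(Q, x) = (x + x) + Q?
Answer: 78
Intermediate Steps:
X(Q, x) = Q + 2*x (X(Q, x) = 2*x + Q = Q + 2*x)
l = 12 (l = 8 + 2*2 = 8 + 4 = 12)
C = 1 (C = 4 - (-3)*(-1) = 4 - 1*3 = 4 - 3 = 1)
(C + l)*L(u(-3, 2)) = (1 + 12)*6 = 13*6 = 78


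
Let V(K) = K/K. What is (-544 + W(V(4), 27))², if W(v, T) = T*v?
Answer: 267289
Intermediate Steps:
V(K) = 1
(-544 + W(V(4), 27))² = (-544 + 27*1)² = (-544 + 27)² = (-517)² = 267289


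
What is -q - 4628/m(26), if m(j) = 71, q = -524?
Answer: 32576/71 ≈ 458.82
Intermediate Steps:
-q - 4628/m(26) = -1*(-524) - 4628/71 = 524 - 4628*1/71 = 524 - 4628/71 = 32576/71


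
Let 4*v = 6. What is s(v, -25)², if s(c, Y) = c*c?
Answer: 81/16 ≈ 5.0625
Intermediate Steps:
v = 3/2 (v = (¼)*6 = 3/2 ≈ 1.5000)
s(c, Y) = c²
s(v, -25)² = ((3/2)²)² = (9/4)² = 81/16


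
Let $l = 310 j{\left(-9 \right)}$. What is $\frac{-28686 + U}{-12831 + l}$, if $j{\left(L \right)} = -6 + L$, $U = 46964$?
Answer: $- \frac{18278}{17481} \approx -1.0456$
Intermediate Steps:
$l = -4650$ ($l = 310 \left(-6 - 9\right) = 310 \left(-15\right) = -4650$)
$\frac{-28686 + U}{-12831 + l} = \frac{-28686 + 46964}{-12831 - 4650} = \frac{18278}{-17481} = 18278 \left(- \frac{1}{17481}\right) = - \frac{18278}{17481}$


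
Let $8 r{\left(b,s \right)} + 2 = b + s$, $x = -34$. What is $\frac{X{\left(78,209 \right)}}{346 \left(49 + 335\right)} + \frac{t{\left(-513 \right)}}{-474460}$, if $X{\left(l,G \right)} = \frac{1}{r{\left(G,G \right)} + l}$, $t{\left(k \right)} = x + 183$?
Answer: $- \frac{128655061}{409751247360} \approx -0.00031398$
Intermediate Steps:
$r{\left(b,s \right)} = - \frac{1}{4} + \frac{b}{8} + \frac{s}{8}$ ($r{\left(b,s \right)} = - \frac{1}{4} + \frac{b + s}{8} = - \frac{1}{4} + \left(\frac{b}{8} + \frac{s}{8}\right) = - \frac{1}{4} + \frac{b}{8} + \frac{s}{8}$)
$t{\left(k \right)} = 149$ ($t{\left(k \right)} = -34 + 183 = 149$)
$X{\left(l,G \right)} = \frac{1}{- \frac{1}{4} + l + \frac{G}{4}}$ ($X{\left(l,G \right)} = \frac{1}{\left(- \frac{1}{4} + \frac{G}{8} + \frac{G}{8}\right) + l} = \frac{1}{\left(- \frac{1}{4} + \frac{G}{4}\right) + l} = \frac{1}{- \frac{1}{4} + l + \frac{G}{4}}$)
$\frac{X{\left(78,209 \right)}}{346 \left(49 + 335\right)} + \frac{t{\left(-513 \right)}}{-474460} = \frac{4 \frac{1}{-1 + 209 + 4 \cdot 78}}{346 \left(49 + 335\right)} + \frac{149}{-474460} = \frac{4 \frac{1}{-1 + 209 + 312}}{346 \cdot 384} + 149 \left(- \frac{1}{474460}\right) = \frac{4 \cdot \frac{1}{520}}{132864} - \frac{149}{474460} = 4 \cdot \frac{1}{520} \cdot \frac{1}{132864} - \frac{149}{474460} = \frac{1}{130} \cdot \frac{1}{132864} - \frac{149}{474460} = \frac{1}{17272320} - \frac{149}{474460} = - \frac{128655061}{409751247360}$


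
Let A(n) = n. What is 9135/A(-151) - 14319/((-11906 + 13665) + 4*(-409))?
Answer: -1095258/6191 ≈ -176.91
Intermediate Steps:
9135/A(-151) - 14319/((-11906 + 13665) + 4*(-409)) = 9135/(-151) - 14319/((-11906 + 13665) + 4*(-409)) = 9135*(-1/151) - 14319/(1759 - 1636) = -9135/151 - 14319/123 = -9135/151 - 14319*1/123 = -9135/151 - 4773/41 = -1095258/6191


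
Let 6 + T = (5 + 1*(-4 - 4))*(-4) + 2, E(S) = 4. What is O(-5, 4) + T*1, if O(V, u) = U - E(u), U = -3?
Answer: 1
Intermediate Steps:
T = 8 (T = -6 + ((5 + 1*(-4 - 4))*(-4) + 2) = -6 + ((5 + 1*(-8))*(-4) + 2) = -6 + ((5 - 8)*(-4) + 2) = -6 + (-3*(-4) + 2) = -6 + (12 + 2) = -6 + 14 = 8)
O(V, u) = -7 (O(V, u) = -3 - 1*4 = -3 - 4 = -7)
O(-5, 4) + T*1 = -7 + 8*1 = -7 + 8 = 1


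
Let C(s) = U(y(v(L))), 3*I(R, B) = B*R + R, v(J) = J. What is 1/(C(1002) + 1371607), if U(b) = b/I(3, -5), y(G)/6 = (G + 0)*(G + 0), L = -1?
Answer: 2/2743211 ≈ 7.2907e-7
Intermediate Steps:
I(R, B) = R/3 + B*R/3 (I(R, B) = (B*R + R)/3 = (R + B*R)/3 = R/3 + B*R/3)
y(G) = 6*G**2 (y(G) = 6*((G + 0)*(G + 0)) = 6*(G*G) = 6*G**2)
U(b) = -b/4 (U(b) = b/(((1/3)*3*(1 - 5))) = b/(((1/3)*3*(-4))) = b/(-4) = b*(-1/4) = -b/4)
C(s) = -3/2 (C(s) = -3*(-1)**2/2 = -3/2)
1/(C(1002) + 1371607) = 1/(-3/2 + 1371607) = 1/(2743211/2) = 2/2743211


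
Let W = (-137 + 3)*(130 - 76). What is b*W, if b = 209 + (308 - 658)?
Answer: 1020276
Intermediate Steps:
b = -141 (b = 209 - 350 = -141)
W = -7236 (W = -134*54 = -7236)
b*W = -141*(-7236) = 1020276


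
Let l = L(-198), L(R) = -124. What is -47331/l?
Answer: 47331/124 ≈ 381.70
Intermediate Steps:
l = -124
-47331/l = -47331/(-124) = -47331*(-1/124) = 47331/124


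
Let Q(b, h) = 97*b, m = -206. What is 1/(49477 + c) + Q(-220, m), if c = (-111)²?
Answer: -1318769319/61798 ≈ -21340.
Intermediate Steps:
c = 12321
1/(49477 + c) + Q(-220, m) = 1/(49477 + 12321) + 97*(-220) = 1/61798 - 21340 = -1318769319/61798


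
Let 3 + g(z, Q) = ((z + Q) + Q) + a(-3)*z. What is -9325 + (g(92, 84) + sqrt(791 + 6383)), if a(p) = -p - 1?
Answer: -8884 + sqrt(7174) ≈ -8799.3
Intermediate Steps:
a(p) = -1 - p
g(z, Q) = -3 + 2*Q + 3*z (g(z, Q) = -3 + (((z + Q) + Q) + (-1 - 1*(-3))*z) = -3 + (((Q + z) + Q) + (-1 + 3)*z) = -3 + ((z + 2*Q) + 2*z) = -3 + (2*Q + 3*z) = -3 + 2*Q + 3*z)
-9325 + (g(92, 84) + sqrt(791 + 6383)) = -9325 + ((-3 + 2*84 + 3*92) + sqrt(791 + 6383)) = -9325 + ((-3 + 168 + 276) + sqrt(7174)) = -9325 + (441 + sqrt(7174)) = -8884 + sqrt(7174)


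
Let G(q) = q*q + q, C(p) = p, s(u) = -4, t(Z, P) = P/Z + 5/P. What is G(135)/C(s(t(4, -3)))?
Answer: -4590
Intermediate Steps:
t(Z, P) = 5/P + P/Z
G(q) = q + q² (G(q) = q² + q = q + q²)
G(135)/C(s(t(4, -3))) = (135*(1 + 135))/(-4) = (135*136)*(-¼) = 18360*(-¼) = -4590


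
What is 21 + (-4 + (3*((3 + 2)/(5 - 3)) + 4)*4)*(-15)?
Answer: -609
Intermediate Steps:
21 + (-4 + (3*((3 + 2)/(5 - 3)) + 4)*4)*(-15) = 21 + (-4 + (3*(5/2) + 4)*4)*(-15) = 21 + (-4 + (15/2 + 4)*4)*(-15) = 21 + (-4 + (23/2)*4)*(-15) = 21 + (-4 + 46)*(-15) = 21 + 42*(-15) = 21 - 630 = -609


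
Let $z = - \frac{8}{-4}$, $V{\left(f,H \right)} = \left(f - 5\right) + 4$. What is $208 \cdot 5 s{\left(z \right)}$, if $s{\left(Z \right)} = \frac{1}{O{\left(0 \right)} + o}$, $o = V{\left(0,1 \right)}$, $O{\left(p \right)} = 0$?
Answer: $-1040$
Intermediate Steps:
$V{\left(f,H \right)} = -1 + f$ ($V{\left(f,H \right)} = \left(-5 + f\right) + 4 = -1 + f$)
$z = 2$ ($z = \left(-8\right) \left(- \frac{1}{4}\right) = 2$)
$o = -1$ ($o = -1 + 0 = -1$)
$s{\left(Z \right)} = -1$ ($s{\left(Z \right)} = \frac{1}{0 - 1} = \frac{1}{-1} = -1$)
$208 \cdot 5 s{\left(z \right)} = 208 \cdot 5 \left(-1\right) = 1040 \left(-1\right) = -1040$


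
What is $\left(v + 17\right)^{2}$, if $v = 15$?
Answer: $1024$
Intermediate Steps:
$\left(v + 17\right)^{2} = \left(15 + 17\right)^{2} = 32^{2} = 1024$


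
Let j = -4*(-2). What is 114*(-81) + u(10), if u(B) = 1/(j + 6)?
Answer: -129275/14 ≈ -9233.9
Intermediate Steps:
j = 8
u(B) = 1/14 (u(B) = 1/(8 + 6) = 1/14)
114*(-81) + u(10) = 114*(-81) + 1/14 = -9234 + 1/14 = -129275/14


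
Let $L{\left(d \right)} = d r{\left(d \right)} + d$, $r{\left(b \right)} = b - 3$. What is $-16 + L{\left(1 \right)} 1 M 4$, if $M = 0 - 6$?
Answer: $8$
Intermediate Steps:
$r{\left(b \right)} = -3 + b$ ($r{\left(b \right)} = b - 3 = -3 + b$)
$M = -6$ ($M = 0 - 6 = -6$)
$L{\left(d \right)} = d + d \left(-3 + d\right)$ ($L{\left(d \right)} = d \left(-3 + d\right) + d = d + d \left(-3 + d\right)$)
$-16 + L{\left(1 \right)} 1 M 4 = -16 + 1 \left(-2 + 1\right) 1 \left(-6\right) 4 = -16 + 1 \left(-1\right) \left(\left(-6\right) 4\right) = -16 - -24 = -16 + 24 = 8$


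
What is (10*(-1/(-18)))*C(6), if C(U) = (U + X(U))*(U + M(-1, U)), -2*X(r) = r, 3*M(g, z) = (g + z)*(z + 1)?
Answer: 265/9 ≈ 29.444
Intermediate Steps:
M(g, z) = (1 + z)*(g + z)/3 (M(g, z) = ((g + z)*(z + 1))/3 = ((g + z)*(1 + z))/3 = ((1 + z)*(g + z))/3 = (1 + z)*(g + z)/3)
X(r) = -r/2
C(U) = U*(-⅓ + U + U²/3)/2 (C(U) = (U - U/2)*(U + ((⅓)*(-1) + U/3 + U²/3 + (⅓)*(-1)*U)) = (U/2)*(U + (-⅓ + U/3 + U²/3 - U/3)) = (U/2)*(U + (-⅓ + U²/3)) = (U/2)*(-⅓ + U + U²/3) = U*(-⅓ + U + U²/3)/2)
(10*(-1/(-18)))*C(6) = (10*(-1/(-18)))*((⅙)*6*(-1 + 6² + 3*6)) = (10*(-1*(-1/18)))*((⅙)*6*(-1 + 36 + 18)) = (10*(1/18))*((⅙)*6*53) = (5/9)*53 = 265/9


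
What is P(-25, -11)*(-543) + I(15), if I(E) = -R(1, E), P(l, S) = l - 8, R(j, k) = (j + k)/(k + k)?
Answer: 268777/15 ≈ 17918.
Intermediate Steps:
R(j, k) = (j + k)/(2*k) (R(j, k) = (j + k)/((2*k)) = (j + k)*(1/(2*k)) = (j + k)/(2*k))
P(l, S) = -8 + l
I(E) = -(1 + E)/(2*E)
P(-25, -11)*(-543) + I(15) = (-8 - 25)*(-543) + (½)*(-1 - 1*15)/15 = -33*(-543) + (½)*(1/15)*(-1 - 15) = 17919 + (½)*(1/15)*(-16) = 17919 - 8/15 = 268777/15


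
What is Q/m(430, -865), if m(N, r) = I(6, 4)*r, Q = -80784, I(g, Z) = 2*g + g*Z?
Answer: 2244/865 ≈ 2.5942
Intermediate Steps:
I(g, Z) = 2*g + Z*g
m(N, r) = 36*r (m(N, r) = (6*(2 + 4))*r = (6*6)*r = 36*r)
Q/m(430, -865) = -80784/(36*(-865)) = -80784/(-31140) = -80784*(-1/31140) = 2244/865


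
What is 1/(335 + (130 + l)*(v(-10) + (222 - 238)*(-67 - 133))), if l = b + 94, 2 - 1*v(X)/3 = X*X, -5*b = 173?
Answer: 5/2753657 ≈ 1.8158e-6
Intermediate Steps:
b = -173/5 (b = -⅕*173 = -173/5 ≈ -34.600)
v(X) = 6 - 3*X² (v(X) = 6 - 3*X*X = 6 - 3*X²)
l = 297/5 (l = -173/5 + 94 = 297/5 ≈ 59.400)
1/(335 + (130 + l)*(v(-10) + (222 - 238)*(-67 - 133))) = 1/(335 + (130 + 297/5)*((6 - 3*(-10)²) + (222 - 238)*(-67 - 133))) = 1/(335 + 947*((6 - 3*100) - 16*(-200))/5) = 1/(335 + 947*((6 - 300) + 3200)/5) = 1/(335 + 947*(-294 + 3200)/5) = 1/(335 + (947/5)*2906) = 1/(335 + 2751982/5) = 1/(2753657/5) = 5/2753657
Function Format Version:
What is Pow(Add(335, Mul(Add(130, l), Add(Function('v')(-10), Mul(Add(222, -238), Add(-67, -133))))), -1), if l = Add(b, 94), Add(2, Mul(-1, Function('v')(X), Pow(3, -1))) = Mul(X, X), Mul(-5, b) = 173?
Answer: Rational(5, 2753657) ≈ 1.8158e-6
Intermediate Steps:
b = Rational(-173, 5) (b = Mul(Rational(-1, 5), 173) = Rational(-173, 5) ≈ -34.600)
Function('v')(X) = Add(6, Mul(-3, Pow(X, 2))) (Function('v')(X) = Add(6, Mul(-3, Mul(X, X))) = Add(6, Mul(-3, Pow(X, 2))))
l = Rational(297, 5) (l = Add(Rational(-173, 5), 94) = Rational(297, 5) ≈ 59.400)
Pow(Add(335, Mul(Add(130, l), Add(Function('v')(-10), Mul(Add(222, -238), Add(-67, -133))))), -1) = Pow(Add(335, Mul(Add(130, Rational(297, 5)), Add(Add(6, Mul(-3, Pow(-10, 2))), Mul(Add(222, -238), Add(-67, -133))))), -1) = Pow(Add(335, Mul(Rational(947, 5), Add(Add(6, Mul(-3, 100)), Mul(-16, -200)))), -1) = Pow(Add(335, Mul(Rational(947, 5), Add(Add(6, -300), 3200))), -1) = Pow(Add(335, Mul(Rational(947, 5), Add(-294, 3200))), -1) = Pow(Add(335, Mul(Rational(947, 5), 2906)), -1) = Pow(Add(335, Rational(2751982, 5)), -1) = Pow(Rational(2753657, 5), -1) = Rational(5, 2753657)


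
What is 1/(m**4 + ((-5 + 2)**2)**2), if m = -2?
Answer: 1/97 ≈ 0.010309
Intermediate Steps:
1/(m**4 + ((-5 + 2)**2)**2) = 1/((-2)**4 + ((-5 + 2)**2)**2) = 1/(16 + ((-3)**2)**2) = 1/(16 + 9**2) = 1/(16 + 81) = 1/97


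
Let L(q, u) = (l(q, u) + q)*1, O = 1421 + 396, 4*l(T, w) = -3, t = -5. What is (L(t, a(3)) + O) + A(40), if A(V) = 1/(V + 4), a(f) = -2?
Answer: 19924/11 ≈ 1811.3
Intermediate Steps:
l(T, w) = -¾ (l(T, w) = (¼)*(-3) = -¾)
O = 1817
A(V) = 1/(4 + V)
L(q, u) = -¾ + q (L(q, u) = (-¾ + q)*1 = -¾ + q)
(L(t, a(3)) + O) + A(40) = ((-¾ - 5) + 1817) + 1/(4 + 40) = (-23/4 + 1817) + 1/44 = 7245/4 + 1/44 = 19924/11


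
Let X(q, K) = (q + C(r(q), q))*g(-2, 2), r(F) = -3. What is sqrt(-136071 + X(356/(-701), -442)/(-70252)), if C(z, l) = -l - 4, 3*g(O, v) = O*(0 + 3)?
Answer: 5*I*sqrt(1678892816237)/17563 ≈ 368.88*I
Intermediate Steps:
g(O, v) = O (g(O, v) = (O*(0 + 3))/3 = (O*3)/3 = (3*O)/3 = O)
C(z, l) = -4 - l
X(q, K) = 8 (X(q, K) = (q + (-4 - q))*(-2) = -4*(-2) = 8)
sqrt(-136071 + X(356/(-701), -442)/(-70252)) = sqrt(-136071 + 8/(-70252)) = sqrt(-136071 + 8*(-1/70252)) = sqrt(-136071 - 2/17563) = sqrt(-2389814975/17563) = 5*I*sqrt(1678892816237)/17563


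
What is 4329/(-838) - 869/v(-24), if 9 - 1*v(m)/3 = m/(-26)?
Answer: -10830521/263970 ≈ -41.029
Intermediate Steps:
v(m) = 27 + 3*m/26 (v(m) = 27 - 3*m/(-26) = 27 - 3*m*(-1)/26 = 27 - (-3)*m/26 = 27 + 3*m/26)
4329/(-838) - 869/v(-24) = 4329/(-838) - 869/(27 + (3/26)*(-24)) = 4329*(-1/838) - 869/(27 - 36/13) = -4329/838 - 869/315/13 = -4329/838 - 869*13/315 = -4329/838 - 11297/315 = -10830521/263970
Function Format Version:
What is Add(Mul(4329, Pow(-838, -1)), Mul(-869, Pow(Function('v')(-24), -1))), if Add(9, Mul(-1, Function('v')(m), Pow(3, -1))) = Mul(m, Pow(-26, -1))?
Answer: Rational(-10830521, 263970) ≈ -41.029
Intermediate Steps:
Function('v')(m) = Add(27, Mul(Rational(3, 26), m)) (Function('v')(m) = Add(27, Mul(-3, Mul(m, Pow(-26, -1)))) = Add(27, Mul(-3, Mul(m, Rational(-1, 26)))) = Add(27, Mul(-3, Mul(Rational(-1, 26), m))) = Add(27, Mul(Rational(3, 26), m)))
Add(Mul(4329, Pow(-838, -1)), Mul(-869, Pow(Function('v')(-24), -1))) = Add(Mul(4329, Pow(-838, -1)), Mul(-869, Pow(Add(27, Mul(Rational(3, 26), -24)), -1))) = Add(Mul(4329, Rational(-1, 838)), Mul(-869, Pow(Add(27, Rational(-36, 13)), -1))) = Add(Rational(-4329, 838), Mul(-869, Pow(Rational(315, 13), -1))) = Add(Rational(-4329, 838), Mul(-869, Rational(13, 315))) = Add(Rational(-4329, 838), Rational(-11297, 315)) = Rational(-10830521, 263970)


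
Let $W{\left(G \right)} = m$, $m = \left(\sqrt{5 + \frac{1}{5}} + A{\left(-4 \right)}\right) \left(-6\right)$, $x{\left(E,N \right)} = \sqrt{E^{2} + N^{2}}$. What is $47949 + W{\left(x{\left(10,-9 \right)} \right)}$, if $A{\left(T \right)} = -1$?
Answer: $47955 - \frac{6 \sqrt{130}}{5} \approx 47941.0$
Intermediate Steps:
$m = 6 - \frac{6 \sqrt{130}}{5}$ ($m = \left(\sqrt{5 + \frac{1}{5}} - 1\right) \left(-6\right) = \left(\sqrt{\frac{26}{5}} - 1\right) \left(-6\right) = \left(\frac{\sqrt{130}}{5} - 1\right) \left(-6\right) = \left(-1 + \frac{\sqrt{130}}{5}\right) \left(-6\right) = 6 - \frac{6 \sqrt{130}}{5} \approx -7.6821$)
$W{\left(G \right)} = 6 - \frac{6 \sqrt{130}}{5}$
$47949 + W{\left(x{\left(10,-9 \right)} \right)} = 47949 + \left(6 - \frac{6 \sqrt{130}}{5}\right) = 47955 - \frac{6 \sqrt{130}}{5}$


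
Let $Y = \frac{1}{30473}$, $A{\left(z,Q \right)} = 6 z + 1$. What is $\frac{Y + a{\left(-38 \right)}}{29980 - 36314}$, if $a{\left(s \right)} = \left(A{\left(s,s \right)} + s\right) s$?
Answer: $- \frac{306863111}{193015982} \approx -1.5898$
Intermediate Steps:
$A{\left(z,Q \right)} = 1 + 6 z$
$a{\left(s \right)} = s \left(1 + 7 s\right)$ ($a{\left(s \right)} = \left(\left(1 + 6 s\right) + s\right) s = \left(1 + 7 s\right) s = s \left(1 + 7 s\right)$)
$Y = \frac{1}{30473} \approx 3.2816 \cdot 10^{-5}$
$\frac{Y + a{\left(-38 \right)}}{29980 - 36314} = \frac{\frac{1}{30473} - 38 \left(1 + 7 \left(-38\right)\right)}{29980 - 36314} = \frac{\frac{1}{30473} - 38 \left(1 - 266\right)}{-6334} = \left(\frac{1}{30473} - -10070\right) \left(- \frac{1}{6334}\right) = \left(\frac{1}{30473} + 10070\right) \left(- \frac{1}{6334}\right) = \frac{306863111}{30473} \left(- \frac{1}{6334}\right) = - \frac{306863111}{193015982}$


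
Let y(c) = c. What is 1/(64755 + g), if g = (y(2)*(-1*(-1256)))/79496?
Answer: 9937/643470749 ≈ 1.5443e-5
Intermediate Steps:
g = 314/9937 (g = (2*(-1*(-1256)))/79496 = (2*1256)*(1/79496) = 2512*(1/79496) = 314/9937 ≈ 0.031599)
1/(64755 + g) = 1/(64755 + 314/9937) = 1/(643470749/9937) = 9937/643470749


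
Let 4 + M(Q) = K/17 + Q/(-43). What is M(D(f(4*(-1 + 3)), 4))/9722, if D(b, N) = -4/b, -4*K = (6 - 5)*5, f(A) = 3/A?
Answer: -33557/85281384 ≈ -0.00039349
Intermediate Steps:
K = -5/4 (K = -(6 - 5)*5/4 = -5/4 ≈ -1.2500)
M(Q) = -277/68 - Q/43 (M(Q) = -4 + (-5/4/17 + Q/(-43)) = -4 + (-5/4*1/17 + Q*(-1/43)) = -4 + (-5/68 - Q/43) = -277/68 - Q/43)
M(D(f(4*(-1 + 3)), 4))/9722 = (-277/68 - (-4)/(43*(3/((4*(-1 + 3))))))/9722 = (-277/68 - (-4)/(43*(3/((4*2)))))*(1/9722) = (-277/68 - (-4)/(43*(3/8)))*(1/9722) = (-277/68 - (-4)/(43*(3*(⅛))))*(1/9722) = (-277/68 - (-4)/(43*3/8))*(1/9722) = (-277/68 - (-4)*8/(43*3))*(1/9722) = (-277/68 - 1/43*(-32/3))*(1/9722) = (-277/68 + 32/129)*(1/9722) = -33557/8772*1/9722 = -33557/85281384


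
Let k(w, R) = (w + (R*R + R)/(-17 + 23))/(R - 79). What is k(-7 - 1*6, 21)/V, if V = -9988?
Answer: 8/72413 ≈ 0.00011048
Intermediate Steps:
k(w, R) = (w + R/6 + R²/6)/(-79 + R) (k(w, R) = (w + (R² + R)/6)/(-79 + R) = (w + (R + R²)*(⅙))/(-79 + R) = (w + (R/6 + R²/6))/(-79 + R) = (w + R/6 + R²/6)/(-79 + R))
k(-7 - 1*6, 21)/V = ((21 + 21² + 6*(-7 - 1*6))/(6*(-79 + 21)))/(-9988) = ((⅙)*(21 + 441 + 6*(-7 - 6))/(-58))*(-1/9988) = ((⅙)*(-1/58)*(21 + 441 + 6*(-13)))*(-1/9988) = ((⅙)*(-1/58)*(21 + 441 - 78))*(-1/9988) = ((⅙)*(-1/58)*384)*(-1/9988) = -32/29*(-1/9988) = 8/72413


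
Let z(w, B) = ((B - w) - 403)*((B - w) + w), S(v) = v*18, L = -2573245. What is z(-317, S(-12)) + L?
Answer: -2508013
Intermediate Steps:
S(v) = 18*v
z(w, B) = B*(-403 + B - w) (z(w, B) = (-403 + B - w)*B = B*(-403 + B - w))
z(-317, S(-12)) + L = (18*(-12))*(-403 + 18*(-12) - 1*(-317)) - 2573245 = -216*(-403 - 216 + 317) - 2573245 = -216*(-302) - 2573245 = 65232 - 2573245 = -2508013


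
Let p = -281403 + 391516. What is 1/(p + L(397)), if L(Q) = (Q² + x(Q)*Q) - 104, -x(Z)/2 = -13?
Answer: 1/277940 ≈ 3.5979e-6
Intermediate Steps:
x(Z) = 26 (x(Z) = -2*(-13) = 26)
L(Q) = -104 + Q² + 26*Q (L(Q) = (Q² + 26*Q) - 104 = -104 + Q² + 26*Q)
p = 110113
1/(p + L(397)) = 1/(110113 + (-104 + 397² + 26*397)) = 1/(110113 + (-104 + 157609 + 10322)) = 1/(110113 + 167827) = 1/277940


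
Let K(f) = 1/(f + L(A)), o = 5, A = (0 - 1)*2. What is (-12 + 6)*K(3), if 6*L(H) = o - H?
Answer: -36/25 ≈ -1.4400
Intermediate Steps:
A = -2 (A = -1*2 = -2)
L(H) = 5/6 - H/6 (L(H) = (5 - H)/6 = 5/6 - H/6)
K(f) = 1/(7/6 + f) (K(f) = 1/(f + (5/6 - 1/6*(-2))) = 1/(f + (5/6 + 1/3)) = 1/(f + 7/6) = 1/(7/6 + f))
(-12 + 6)*K(3) = (-12 + 6)*(6/(7 + 6*3)) = -36/(7 + 18) = -36/25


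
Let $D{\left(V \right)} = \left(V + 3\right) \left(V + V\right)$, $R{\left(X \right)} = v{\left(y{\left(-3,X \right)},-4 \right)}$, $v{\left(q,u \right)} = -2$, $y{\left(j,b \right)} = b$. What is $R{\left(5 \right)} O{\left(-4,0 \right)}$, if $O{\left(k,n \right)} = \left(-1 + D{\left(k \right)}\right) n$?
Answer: $0$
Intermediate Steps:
$R{\left(X \right)} = -2$
$D{\left(V \right)} = 2 V \left(3 + V\right)$ ($D{\left(V \right)} = \left(3 + V\right) 2 V = 2 V \left(3 + V\right)$)
$O{\left(k,n \right)} = n \left(-1 + 2 k \left(3 + k\right)\right)$ ($O{\left(k,n \right)} = \left(-1 + 2 k \left(3 + k\right)\right) n = n \left(-1 + 2 k \left(3 + k\right)\right)$)
$R{\left(5 \right)} O{\left(-4,0 \right)} = - 2 \cdot 0 \left(-1 + 2 \left(-4\right) \left(3 - 4\right)\right) = - 2 \cdot 0 \left(-1 + 2 \left(-4\right) \left(-1\right)\right) = - 2 \cdot 0 \left(-1 + 8\right) = - 2 \cdot 0 \cdot 7 = \left(-2\right) 0 = 0$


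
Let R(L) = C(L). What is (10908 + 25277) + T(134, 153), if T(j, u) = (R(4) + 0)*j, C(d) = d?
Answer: 36721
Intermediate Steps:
R(L) = L
T(j, u) = 4*j (T(j, u) = (4 + 0)*j = 4*j)
(10908 + 25277) + T(134, 153) = (10908 + 25277) + 4*134 = 36185 + 536 = 36721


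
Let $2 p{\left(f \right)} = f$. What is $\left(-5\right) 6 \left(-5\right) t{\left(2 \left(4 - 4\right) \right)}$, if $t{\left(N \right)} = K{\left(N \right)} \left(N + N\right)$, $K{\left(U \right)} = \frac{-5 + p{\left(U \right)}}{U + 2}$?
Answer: $0$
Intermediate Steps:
$p{\left(f \right)} = \frac{f}{2}$
$K{\left(U \right)} = \frac{-5 + \frac{U}{2}}{2 + U}$ ($K{\left(U \right)} = \frac{-5 + \frac{U}{2}}{U + 2} = \frac{-5 + \frac{U}{2}}{2 + U}$)
$t{\left(N \right)} = \frac{N \left(-10 + N\right)}{2 + N}$ ($t{\left(N \right)} = \frac{-10 + N}{2 \left(2 + N\right)} \left(N + N\right) = \frac{-10 + N}{2 \left(2 + N\right)} 2 N = \frac{N \left(-10 + N\right)}{2 + N}$)
$\left(-5\right) 6 \left(-5\right) t{\left(2 \left(4 - 4\right) \right)} = \left(-5\right) 6 \left(-5\right) \frac{2 \left(4 - 4\right) \left(-10 + 2 \left(4 - 4\right)\right)}{2 + 2 \left(4 - 4\right)} = \left(-30\right) \left(-5\right) \frac{2 \cdot 0 \left(-10 + 2 \cdot 0\right)}{2 + 2 \cdot 0} = 150 \frac{0 \left(-10 + 0\right)}{2 + 0} = 150 \cdot 0 \cdot \frac{1}{2} \left(-10\right) = 150 \cdot 0 = 0$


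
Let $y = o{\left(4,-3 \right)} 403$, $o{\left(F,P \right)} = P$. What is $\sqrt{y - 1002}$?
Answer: $i \sqrt{2211} \approx 47.021 i$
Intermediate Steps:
$y = -1209$ ($y = \left(-3\right) 403 = -1209$)
$\sqrt{y - 1002} = \sqrt{-1209 - 1002} = \sqrt{-2211} = i \sqrt{2211}$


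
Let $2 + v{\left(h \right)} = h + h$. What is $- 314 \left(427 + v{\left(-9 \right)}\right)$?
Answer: $-127798$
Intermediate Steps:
$v{\left(h \right)} = -2 + 2 h$ ($v{\left(h \right)} = -2 + \left(h + h\right) = -2 + 2 h$)
$- 314 \left(427 + v{\left(-9 \right)}\right) = - 314 \left(427 + \left(-2 + 2 \left(-9\right)\right)\right) = - 314 \left(427 - 20\right) = \left(-314\right) 407 = -127798$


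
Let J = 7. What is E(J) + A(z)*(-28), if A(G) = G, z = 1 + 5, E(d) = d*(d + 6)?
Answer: -77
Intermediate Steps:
E(d) = d*(6 + d)
z = 6
E(J) + A(z)*(-28) = 7*(6 + 7) + 6*(-28) = 7*13 - 168 = 91 - 168 = -77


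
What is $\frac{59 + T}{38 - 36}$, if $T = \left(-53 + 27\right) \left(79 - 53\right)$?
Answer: $- \frac{617}{2} \approx -308.5$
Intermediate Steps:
$T = -676$ ($T = \left(-26\right) 26 = -676$)
$\frac{59 + T}{38 - 36} = \frac{59 - 676}{38 - 36} = \frac{1}{38 - 36} \left(-617\right) = \frac{1}{2} \left(-617\right) = - \frac{617}{2}$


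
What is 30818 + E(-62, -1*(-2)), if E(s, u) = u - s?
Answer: 30882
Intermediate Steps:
30818 + E(-62, -1*(-2)) = 30818 + (-1*(-2) - 1*(-62)) = 30818 + (2 + 62) = 30818 + 64 = 30882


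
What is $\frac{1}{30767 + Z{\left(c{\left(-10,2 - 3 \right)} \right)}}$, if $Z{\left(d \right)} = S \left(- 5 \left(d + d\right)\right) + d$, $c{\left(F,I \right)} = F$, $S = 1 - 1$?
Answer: $\frac{1}{30757} \approx 3.2513 \cdot 10^{-5}$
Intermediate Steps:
$S = 0$ ($S = 1 - 1 = 0$)
$Z{\left(d \right)} = d$ ($Z{\left(d \right)} = 0 \left(- 5 \left(d + d\right)\right) + d = 0 \left(- 5 \cdot 2 d\right) + d = 0 \left(- 10 d\right) + d = 0 + d = d$)
$\frac{1}{30767 + Z{\left(c{\left(-10,2 - 3 \right)} \right)}} = \frac{1}{30767 - 10} = \frac{1}{30757}$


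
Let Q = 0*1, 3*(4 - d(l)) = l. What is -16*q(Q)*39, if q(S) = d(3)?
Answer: -1872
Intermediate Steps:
d(l) = 4 - l/3
Q = 0
q(S) = 3 (q(S) = 4 - ⅓*3 = 4 - 1 = 3)
-16*q(Q)*39 = -16*3*39 = -48*39 = -1872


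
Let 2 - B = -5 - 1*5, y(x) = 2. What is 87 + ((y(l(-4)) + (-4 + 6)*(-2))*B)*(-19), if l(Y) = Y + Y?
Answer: 543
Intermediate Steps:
l(Y) = 2*Y
B = 12 (B = 2 - (-5 - 1*5) = 2 - (-5 - 5) = 2 - 1*(-10) = 2 + 10 = 12)
87 + ((y(l(-4)) + (-4 + 6)*(-2))*B)*(-19) = 87 + ((2 + (-4 + 6)*(-2))*12)*(-19) = 87 + ((2 + 2*(-2))*12)*(-19) = 87 + ((2 - 4)*12)*(-19) = 87 - 2*12*(-19) = 87 - 24*(-19) = 87 + 456 = 543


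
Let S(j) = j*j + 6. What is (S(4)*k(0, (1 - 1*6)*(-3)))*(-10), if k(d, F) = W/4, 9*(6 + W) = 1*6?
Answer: 880/3 ≈ 293.33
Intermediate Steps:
W = -16/3 (W = -6 + (1*6)/9 = -6 + (1/9)*6 = -6 + 2/3 = -16/3 ≈ -5.3333)
S(j) = 6 + j**2 (S(j) = j**2 + 6 = 6 + j**2)
k(d, F) = -4/3 (k(d, F) = -16/3/4 = -16/3*1/4 = -4/3)
(S(4)*k(0, (1 - 1*6)*(-3)))*(-10) = ((6 + 4**2)*(-4/3))*(-10) = ((6 + 16)*(-4/3))*(-10) = (22*(-4/3))*(-10) = -88/3*(-10) = 880/3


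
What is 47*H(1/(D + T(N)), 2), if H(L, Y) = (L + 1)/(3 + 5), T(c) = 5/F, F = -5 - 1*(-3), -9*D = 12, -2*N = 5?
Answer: 799/184 ≈ 4.3424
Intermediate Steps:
N = -5/2 (N = -½*5 = -5/2 ≈ -2.5000)
D = -4/3 (D = -⅑*12 = -4/3 ≈ -1.3333)
F = -2 (F = -5 + 3 = -2)
T(c) = -5/2 (T(c) = 5/(-2) = 5*(-½) = -5/2)
H(L, Y) = ⅛ + L/8 (H(L, Y) = (1 + L)/8 = (1 + L)*(⅛) = ⅛ + L/8)
47*H(1/(D + T(N)), 2) = 47*(⅛ + 1/(8*(-4/3 - 5/2))) = 47*(⅛ + 1/(8*(-23/6))) = 47*(⅛ + (⅛)*(-6/23)) = 47*(⅛ - 3/92) = 47*(17/184) = 799/184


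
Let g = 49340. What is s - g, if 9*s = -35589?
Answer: -159883/3 ≈ -53294.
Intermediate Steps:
s = -11863/3 (s = (⅑)*(-35589) = -11863/3 ≈ -3954.3)
s - g = -11863/3 - 1*49340 = -11863/3 - 49340 = -159883/3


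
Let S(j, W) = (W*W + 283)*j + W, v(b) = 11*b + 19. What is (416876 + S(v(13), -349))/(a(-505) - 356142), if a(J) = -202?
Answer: -20194135/356344 ≈ -56.670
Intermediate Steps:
v(b) = 19 + 11*b
S(j, W) = W + j*(283 + W²) (S(j, W) = (W² + 283)*j + W = (283 + W²)*j + W = j*(283 + W²) + W = W + j*(283 + W²))
(416876 + S(v(13), -349))/(a(-505) - 356142) = (416876 + (-349 + 283*(19 + 11*13) + (19 + 11*13)*(-349)²))/(-202 - 356142) = (416876 + (-349 + 283*(19 + 143) + (19 + 143)*121801))/(-356344) = (416876 + (-349 + 283*162 + 162*121801))*(-1/356344) = (416876 + (-349 + 45846 + 19731762))*(-1/356344) = (416876 + 19777259)*(-1/356344) = 20194135*(-1/356344) = -20194135/356344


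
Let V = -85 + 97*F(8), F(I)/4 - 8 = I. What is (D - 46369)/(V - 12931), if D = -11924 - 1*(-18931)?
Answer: 19681/3404 ≈ 5.7817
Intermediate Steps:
F(I) = 32 + 4*I
D = 7007 (D = -11924 + 18931 = 7007)
V = 6123 (V = -85 + 97*(32 + 4*8) = -85 + 97*(32 + 32) = -85 + 97*64 = -85 + 6208 = 6123)
(D - 46369)/(V - 12931) = (7007 - 46369)/(6123 - 12931) = -39362/(-6808) = -39362*(-1/6808) = 19681/3404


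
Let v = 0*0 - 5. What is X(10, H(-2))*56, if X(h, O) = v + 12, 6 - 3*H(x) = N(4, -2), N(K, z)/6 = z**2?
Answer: 392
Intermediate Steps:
N(K, z) = 6*z**2
v = -5 (v = 0 - 5 = -5)
H(x) = -6 (H(x) = 2 - 2*(-2)**2 = 2 - 2*4 = 2 - 1/3*24 = 2 - 8 = -6)
X(h, O) = 7 (X(h, O) = -5 + 12 = 7)
X(10, H(-2))*56 = 7*56 = 392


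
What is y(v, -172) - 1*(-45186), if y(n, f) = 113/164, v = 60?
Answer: 7410617/164 ≈ 45187.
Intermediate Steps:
y(n, f) = 113/164 (y(n, f) = 113*(1/164) = 113/164)
y(v, -172) - 1*(-45186) = 113/164 - 1*(-45186) = 113/164 + 45186 = 7410617/164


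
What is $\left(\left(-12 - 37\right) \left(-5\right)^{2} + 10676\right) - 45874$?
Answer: $-36423$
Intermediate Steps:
$\left(\left(-12 - 37\right) \left(-5\right)^{2} + 10676\right) - 45874 = \left(\left(-49\right) 25 + 10676\right) - 45874 = \left(-1225 + 10676\right) - 45874 = 9451 - 45874 = -36423$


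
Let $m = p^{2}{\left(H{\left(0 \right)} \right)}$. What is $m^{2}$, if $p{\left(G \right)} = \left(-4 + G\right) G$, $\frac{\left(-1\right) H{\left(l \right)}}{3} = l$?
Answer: $0$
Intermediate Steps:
$H{\left(l \right)} = - 3 l$
$p{\left(G \right)} = G \left(-4 + G\right)$
$m = 0$ ($m = \left(\left(-3\right) 0 \left(-4 - 0\right)\right)^{2} = \left(0 \left(-4 + 0\right)\right)^{2} = \left(0 \left(-4\right)\right)^{2} = 0^{2} = 0$)
$m^{2} = 0^{2} = 0$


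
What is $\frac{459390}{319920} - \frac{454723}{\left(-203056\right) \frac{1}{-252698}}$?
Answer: $- \frac{9573214520826}{16917103} \approx -5.6589 \cdot 10^{5}$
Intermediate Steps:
$\frac{459390}{319920} - \frac{454723}{\left(-203056\right) \frac{1}{-252698}} = 459390 \cdot \frac{1}{319920} - \frac{454723}{\left(-203056\right) \left(- \frac{1}{252698}\right)} = \frac{15313}{10664} - \frac{454723}{\frac{101528}{126349}} = \frac{15313}{10664} - \frac{57453796327}{101528} = - \frac{9573214520826}{16917103}$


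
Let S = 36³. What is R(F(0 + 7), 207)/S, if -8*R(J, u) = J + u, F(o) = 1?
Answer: -13/23328 ≈ -0.00055727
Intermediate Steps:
R(J, u) = -J/8 - u/8 (R(J, u) = -(J + u)/8 = -J/8 - u/8)
S = 46656
R(F(0 + 7), 207)/S = (-⅛*1 - ⅛*207)/46656 = (-⅛ - 207/8)*(1/46656) = -26*1/46656 = -13/23328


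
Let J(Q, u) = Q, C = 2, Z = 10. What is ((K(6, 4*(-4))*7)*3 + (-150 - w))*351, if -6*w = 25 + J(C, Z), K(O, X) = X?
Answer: -338013/2 ≈ -1.6901e+5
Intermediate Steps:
w = -9/2 (w = -(25 + 2)/6 = -⅙*27 = -9/2 ≈ -4.5000)
((K(6, 4*(-4))*7)*3 + (-150 - w))*351 = (((4*(-4))*7)*3 + (-150 - 1*(-9/2)))*351 = (-16*7*3 + (-150 + 9/2))*351 = (-112*3 - 291/2)*351 = (-336 - 291/2)*351 = -963/2*351 = -338013/2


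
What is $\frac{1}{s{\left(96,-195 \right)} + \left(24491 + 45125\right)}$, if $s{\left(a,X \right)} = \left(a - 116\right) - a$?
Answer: $\frac{1}{69500} \approx 1.4388 \cdot 10^{-5}$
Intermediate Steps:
$s{\left(a,X \right)} = -116$ ($s{\left(a,X \right)} = \left(-116 + a\right) - a = -116$)
$\frac{1}{s{\left(96,-195 \right)} + \left(24491 + 45125\right)} = \frac{1}{-116 + \left(24491 + 45125\right)} = \frac{1}{-116 + 69616} = \frac{1}{69500}$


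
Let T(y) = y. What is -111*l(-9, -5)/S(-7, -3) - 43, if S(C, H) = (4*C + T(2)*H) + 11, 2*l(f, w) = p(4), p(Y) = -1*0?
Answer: -43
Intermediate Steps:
p(Y) = 0
l(f, w) = 0 (l(f, w) = (½)*0 = 0)
S(C, H) = 11 + 2*H + 4*C (S(C, H) = (4*C + 2*H) + 11 = (2*H + 4*C) + 11 = 11 + 2*H + 4*C)
-111*l(-9, -5)/S(-7, -3) - 43 = -0/(11 + 2*(-3) + 4*(-7)) - 43 = -0/(11 - 6 - 28) - 43 = -0/(-23) - 43 = -0*(-1)/23 - 43 = -111*0 - 43 = 0 - 43 = -43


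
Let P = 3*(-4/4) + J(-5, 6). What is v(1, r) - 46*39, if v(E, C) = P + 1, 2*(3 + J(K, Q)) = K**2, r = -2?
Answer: -3573/2 ≈ -1786.5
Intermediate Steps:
J(K, Q) = -3 + K**2/2
P = 13/2 (P = 3*(-4/4) + (-3 + (1/2)*(-5)**2) = 3*(-4*1/4) + (-3 + (1/2)*25) = 3*(-1) + (-3 + 25/2) = -3 + 19/2 = 13/2 ≈ 6.5000)
v(E, C) = 15/2 (v(E, C) = 13/2 + 1 = 15/2)
v(1, r) - 46*39 = 15/2 - 46*39 = 15/2 - 1794 = -3573/2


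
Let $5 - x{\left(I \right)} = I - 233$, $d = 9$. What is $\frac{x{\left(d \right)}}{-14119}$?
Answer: $- \frac{229}{14119} \approx -0.016219$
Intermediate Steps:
$x{\left(I \right)} = 238 - I$ ($x{\left(I \right)} = 5 - \left(I - 233\right) = 5 - \left(-233 + I\right) = 238 - I$)
$\frac{x{\left(d \right)}}{-14119} = \frac{238 - 9}{-14119} = \left(238 - 9\right) \left(- \frac{1}{14119}\right) = 229 \left(- \frac{1}{14119}\right) = - \frac{229}{14119}$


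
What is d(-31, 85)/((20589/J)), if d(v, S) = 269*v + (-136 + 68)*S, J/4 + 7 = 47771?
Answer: -2697519664/20589 ≈ -1.3102e+5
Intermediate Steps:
J = 191056 (J = -28 + 4*47771 = -28 + 191084 = 191056)
d(v, S) = -68*S + 269*v (d(v, S) = 269*v - 68*S = -68*S + 269*v)
d(-31, 85)/((20589/J)) = (-68*85 + 269*(-31))/((20589/191056)) = (-5780 - 8339)/((20589*(1/191056))) = -14119/20589/191056 = -14119*191056/20589 = -2697519664/20589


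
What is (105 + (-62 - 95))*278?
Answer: -14456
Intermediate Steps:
(105 + (-62 - 95))*278 = (105 - 157)*278 = -52*278 = -14456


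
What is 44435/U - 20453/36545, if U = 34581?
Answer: 916591882/1263762645 ≈ 0.72529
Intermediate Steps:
44435/U - 20453/36545 = 44435/34581 - 20453/36545 = 916591882/1263762645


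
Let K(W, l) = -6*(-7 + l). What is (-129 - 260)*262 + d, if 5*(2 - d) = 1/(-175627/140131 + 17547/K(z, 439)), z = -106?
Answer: -29117032785828/285696455 ≈ -1.0192e+5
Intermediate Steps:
K(W, l) = 42 - 6*l
d = 578514862/285696455 (d = 2 - 1/(5*(-175627/140131 + 17547/(42 - 6*439))) = 2 - 1/(5*(-175627*1/140131 + 17547/(42 - 2634))) = 2 - 1/(5*(-10331/8243 + 17547/(-2592))) = 2 - 1/(5*(-10331/8243 + 17547*(-1/2592))) = 2 - 1/(5*(-10331/8243 - 5849/864)) = 2 - 1/(5*(-57139291/7121952)) = 2 - ⅕*(-7121952/57139291) = 2 + 7121952/285696455 = 578514862/285696455 ≈ 2.0249)
(-129 - 260)*262 + d = (-129 - 260)*262 + 578514862/285696455 = -389*262 + 578514862/285696455 = -101918 + 578514862/285696455 = -29117032785828/285696455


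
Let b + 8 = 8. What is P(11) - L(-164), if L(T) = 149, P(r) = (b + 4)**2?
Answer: -133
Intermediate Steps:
b = 0 (b = -8 + 8 = 0)
P(r) = 16 (P(r) = (0 + 4)**2 = 4**2 = 16)
P(11) - L(-164) = 16 - 1*149 = 16 - 149 = -133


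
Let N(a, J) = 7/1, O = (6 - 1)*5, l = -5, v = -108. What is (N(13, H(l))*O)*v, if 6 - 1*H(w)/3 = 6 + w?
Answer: -18900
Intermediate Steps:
H(w) = -3*w (H(w) = 18 - 3*(6 + w) = 18 + (-18 - 3*w) = -3*w)
O = 25 (O = 5*5 = 25)
N(a, J) = 7 (N(a, J) = 7*1 = 7)
(N(13, H(l))*O)*v = (7*25)*(-108) = 175*(-108) = -18900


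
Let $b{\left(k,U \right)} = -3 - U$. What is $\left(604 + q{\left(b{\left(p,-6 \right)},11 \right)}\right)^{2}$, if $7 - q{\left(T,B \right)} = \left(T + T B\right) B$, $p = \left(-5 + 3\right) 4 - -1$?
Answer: $46225$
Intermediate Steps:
$p = -7$ ($p = \left(-2\right) 4 + 1 = -8 + 1 = -7$)
$q{\left(T,B \right)} = 7 - B \left(T + B T\right)$ ($q{\left(T,B \right)} = 7 - \left(T + T B\right) B = 7 - \left(T + B T\right) B = 7 - B \left(T + B T\right)$)
$\left(604 + q{\left(b{\left(p,-6 \right)},11 \right)}\right)^{2} = \left(604 - \left(-7 + 11 \left(-3 - -6\right) + \left(-3 - -6\right) 11^{2}\right)\right)^{2} = \left(604 - \left(-7 + 11 \left(-3 + 6\right) + \left(-3 + 6\right) 121\right)\right)^{2} = \left(604 - \left(-7 + 33 + 363\right)\right)^{2} = \left(604 - 389\right)^{2} = 215^{2} = 46225$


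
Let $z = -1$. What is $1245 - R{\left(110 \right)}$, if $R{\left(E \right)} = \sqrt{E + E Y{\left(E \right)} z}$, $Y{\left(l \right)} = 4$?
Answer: $1245 - i \sqrt{330} \approx 1245.0 - 18.166 i$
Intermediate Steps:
$R{\left(E \right)} = \sqrt{3} \sqrt{- E}$ ($R{\left(E \right)} = \sqrt{E + E 4 \left(-1\right)} = \sqrt{E + 4 E \left(-1\right)} = \sqrt{E - 4 E} = \sqrt{- 3 E} = \sqrt{3} \sqrt{- E}$)
$1245 - R{\left(110 \right)} = 1245 - \sqrt{3} \sqrt{\left(-1\right) 110} = 1245 - \sqrt{3} \sqrt{-110} = 1245 - \sqrt{3} i \sqrt{110} = 1245 - i \sqrt{330}$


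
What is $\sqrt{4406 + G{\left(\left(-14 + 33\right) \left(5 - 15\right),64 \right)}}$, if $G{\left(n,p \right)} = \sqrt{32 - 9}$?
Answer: $\sqrt{4406 + \sqrt{23}} \approx 66.414$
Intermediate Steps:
$G{\left(n,p \right)} = \sqrt{23}$
$\sqrt{4406 + G{\left(\left(-14 + 33\right) \left(5 - 15\right),64 \right)}} = \sqrt{4406 + \sqrt{23}}$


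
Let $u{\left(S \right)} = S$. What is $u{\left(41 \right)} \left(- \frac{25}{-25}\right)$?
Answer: $41$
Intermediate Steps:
$u{\left(41 \right)} \left(- \frac{25}{-25}\right) = 41 \left(- \frac{25}{-25}\right) = 41 \left(\left(-25\right) \left(- \frac{1}{25}\right)\right) = 41 \cdot 1 = 41$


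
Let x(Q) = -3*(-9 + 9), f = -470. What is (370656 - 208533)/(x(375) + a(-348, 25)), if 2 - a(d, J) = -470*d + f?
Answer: -162123/163088 ≈ -0.99408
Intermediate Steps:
a(d, J) = 472 + 470*d (a(d, J) = 2 - (-470*d - 470) = 2 - (-470 - 470*d) = 2 + (470 + 470*d) = 472 + 470*d)
x(Q) = 0 (x(Q) = -3*0 = 0)
(370656 - 208533)/(x(375) + a(-348, 25)) = (370656 - 208533)/(0 + (472 + 470*(-348))) = 162123/(0 + (472 - 163560)) = 162123/(0 - 163088) = 162123/(-163088) = 162123*(-1/163088) = -162123/163088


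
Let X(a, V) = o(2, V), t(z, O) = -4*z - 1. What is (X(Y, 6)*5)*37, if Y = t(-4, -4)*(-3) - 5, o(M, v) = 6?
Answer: 1110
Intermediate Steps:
t(z, O) = -1 - 4*z
Y = -50 (Y = (-1 - 4*(-4))*(-3) - 5 = (-1 + 16)*(-3) - 5 = 15*(-3) - 5 = -45 - 5 = -50)
X(a, V) = 6
(X(Y, 6)*5)*37 = (6*5)*37 = 30*37 = 1110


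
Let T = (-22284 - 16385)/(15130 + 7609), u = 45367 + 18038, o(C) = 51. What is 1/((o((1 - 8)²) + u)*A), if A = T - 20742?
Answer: -22739/29931624540192 ≈ -7.5970e-10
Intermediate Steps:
u = 63405
T = -38669/22739 ≈ -1.7006
A = -471691007/22739 (A = -38669/22739 - 20742 = -471691007/22739 ≈ -20744.)
1/((o((1 - 8)²) + u)*A) = 1/((51 + 63405)*(-471691007/22739)) = -22739/471691007/63456 = (1/63456)*(-22739/471691007) = -22739/29931624540192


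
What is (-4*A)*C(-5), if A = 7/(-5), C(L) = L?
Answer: -28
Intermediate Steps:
A = -7/5 (A = 7*(-⅕) = -7/5 ≈ -1.4000)
(-4*A)*C(-5) = -4*(-7/5)*(-5) = (28/5)*(-5) = -28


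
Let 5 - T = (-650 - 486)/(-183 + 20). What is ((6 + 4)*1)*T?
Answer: -3210/163 ≈ -19.693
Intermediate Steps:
T = -321/163 (T = 5 - (-650 - 486)/(-183 + 20) = 5 - (-1136)/(-163) = 5 - (-1136)*(-1)/163 = 5 - 1*1136/163 = 5 - 1136/163 = -321/163 ≈ -1.9693)
((6 + 4)*1)*T = ((6 + 4)*1)*(-321/163) = (10*1)*(-321/163) = 10*(-321/163) = -3210/163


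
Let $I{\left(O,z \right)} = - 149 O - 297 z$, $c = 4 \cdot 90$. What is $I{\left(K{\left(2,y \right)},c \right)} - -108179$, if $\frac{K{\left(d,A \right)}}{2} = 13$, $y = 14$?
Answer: $-2615$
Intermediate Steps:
$K{\left(d,A \right)} = 26$ ($K{\left(d,A \right)} = 2 \cdot 13 = 26$)
$c = 360$
$I{\left(O,z \right)} = - 297 z - 149 O$
$I{\left(K{\left(2,y \right)},c \right)} - -108179 = \left(\left(-297\right) 360 - 3874\right) - -108179 = \left(-106920 - 3874\right) + 108179 = -110794 + 108179 = -2615$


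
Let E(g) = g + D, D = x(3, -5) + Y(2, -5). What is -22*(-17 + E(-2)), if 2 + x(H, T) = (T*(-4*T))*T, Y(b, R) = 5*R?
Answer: -9988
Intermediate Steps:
x(H, T) = -2 - 4*T³ (x(H, T) = -2 + (T*(-4*T))*T = -2 + (-4*T²)*T = -2 - 4*T³)
D = 473 (D = (-2 - 4*(-5)³) + 5*(-5) = (-2 - 4*(-125)) - 25 = (-2 + 500) - 25 = 498 - 25 = 473)
E(g) = 473 + g (E(g) = g + 473 = 473 + g)
-22*(-17 + E(-2)) = -22*(-17 + (473 - 2)) = -22*(-17 + 471) = -22*454 = -9988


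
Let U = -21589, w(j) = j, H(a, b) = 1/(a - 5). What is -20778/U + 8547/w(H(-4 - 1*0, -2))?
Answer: -1660669869/21589 ≈ -76922.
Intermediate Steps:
H(a, b) = 1/(-5 + a)
-20778/U + 8547/w(H(-4 - 1*0, -2)) = -20778/(-21589) + 8547/(1/(-5 + (-4 - 1*0))) = -20778*(-1/21589) + 8547/(1/(-5 + (-4 + 0))) = 20778/21589 + 8547/(1/(-5 - 4)) = 20778/21589 + 8547/(1/(-9)) = 20778/21589 + 8547/(-⅑) = 20778/21589 + 8547*(-9) = 20778/21589 - 76923 = -1660669869/21589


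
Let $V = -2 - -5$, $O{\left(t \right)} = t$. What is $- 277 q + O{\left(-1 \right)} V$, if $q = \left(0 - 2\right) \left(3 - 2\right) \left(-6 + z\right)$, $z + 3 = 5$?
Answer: $-2219$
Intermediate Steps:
$z = 2$ ($z = -3 + 5 = 2$)
$V = 3$ ($V = -2 + 5 = 3$)
$q = 8$ ($q = \left(0 - 2\right) \left(3 - 2\right) \left(-6 + 2\right) = \left(-2\right) 1 \left(-4\right) = \left(-2\right) \left(-4\right) = 8$)
$- 277 q + O{\left(-1 \right)} V = \left(-277\right) 8 - 3 = -2216 - 3 = -2219$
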